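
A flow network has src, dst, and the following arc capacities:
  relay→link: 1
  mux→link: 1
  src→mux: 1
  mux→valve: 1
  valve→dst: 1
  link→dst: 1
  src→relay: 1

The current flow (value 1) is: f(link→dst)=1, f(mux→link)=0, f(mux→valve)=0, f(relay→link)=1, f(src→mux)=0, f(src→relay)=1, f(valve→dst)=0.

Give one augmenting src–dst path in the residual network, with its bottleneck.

src→mux→valve→dst, bottleneck 1

Residual along src→mux→valve→dst: src→mux: 1, mux→valve: 1, valve→dst: 1.
Bottleneck = min = 1.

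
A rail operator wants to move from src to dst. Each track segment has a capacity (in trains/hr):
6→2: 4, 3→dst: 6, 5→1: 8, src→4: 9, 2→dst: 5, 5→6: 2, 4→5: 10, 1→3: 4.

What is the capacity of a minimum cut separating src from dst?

Max flow = 6 (via 2 augmenting paths).
In the residual at optimum, the set reachable from src is {1, 4, 5, src}.
Cut edges: 1→3 (cap 4), 5→6 (cap 2). Sum = 6.

6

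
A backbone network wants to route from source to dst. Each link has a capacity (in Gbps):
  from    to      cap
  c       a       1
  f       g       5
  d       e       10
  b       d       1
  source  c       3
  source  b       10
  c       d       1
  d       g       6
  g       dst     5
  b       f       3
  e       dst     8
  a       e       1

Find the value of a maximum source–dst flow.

Augment source→c→a→e→dst: bottleneck 1. Total 1.
Augment source→c→d→e→dst: bottleneck 1. Total 2.
Augment source→b→d→e→dst: bottleneck 1. Total 3.
Augment source→b→f→g→dst: bottleneck 3. Total 6.
No augmenting path remains in the residual graph.

6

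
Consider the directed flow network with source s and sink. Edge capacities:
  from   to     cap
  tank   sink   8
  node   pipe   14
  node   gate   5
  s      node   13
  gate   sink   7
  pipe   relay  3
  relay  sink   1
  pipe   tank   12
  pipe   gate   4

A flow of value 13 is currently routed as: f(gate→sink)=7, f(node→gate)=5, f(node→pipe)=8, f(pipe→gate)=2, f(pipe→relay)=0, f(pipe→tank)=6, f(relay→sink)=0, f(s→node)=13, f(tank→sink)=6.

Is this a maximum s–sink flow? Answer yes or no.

Residual reachable from s: {s}; sink is not reachable.
Saturated cut: s→node with total capacity 13 = current flow value. Flow is maximum.

Yes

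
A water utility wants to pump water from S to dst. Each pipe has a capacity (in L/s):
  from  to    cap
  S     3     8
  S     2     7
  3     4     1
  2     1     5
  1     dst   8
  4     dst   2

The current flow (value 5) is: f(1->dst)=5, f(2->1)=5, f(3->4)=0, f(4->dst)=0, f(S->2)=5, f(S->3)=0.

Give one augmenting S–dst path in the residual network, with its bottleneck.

Residual along S->3->4->dst: S->3: 8, 3->4: 1, 4->dst: 2.
Bottleneck = min = 1.

S->3->4->dst, bottleneck 1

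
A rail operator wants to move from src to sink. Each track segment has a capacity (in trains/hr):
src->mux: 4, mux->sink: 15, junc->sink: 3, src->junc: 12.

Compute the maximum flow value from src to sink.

7

Augment src->junc->sink: bottleneck 3. Total 3.
Augment src->mux->sink: bottleneck 4. Total 7.
No augmenting path remains in the residual graph.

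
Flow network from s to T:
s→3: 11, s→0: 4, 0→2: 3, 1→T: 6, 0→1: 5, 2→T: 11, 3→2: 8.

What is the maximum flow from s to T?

Augment s→3→2→T: bottleneck 8. Total 8.
Augment s→0→2→T: bottleneck 3. Total 11.
Augment s→0→1→T: bottleneck 1. Total 12.
No augmenting path remains in the residual graph.

12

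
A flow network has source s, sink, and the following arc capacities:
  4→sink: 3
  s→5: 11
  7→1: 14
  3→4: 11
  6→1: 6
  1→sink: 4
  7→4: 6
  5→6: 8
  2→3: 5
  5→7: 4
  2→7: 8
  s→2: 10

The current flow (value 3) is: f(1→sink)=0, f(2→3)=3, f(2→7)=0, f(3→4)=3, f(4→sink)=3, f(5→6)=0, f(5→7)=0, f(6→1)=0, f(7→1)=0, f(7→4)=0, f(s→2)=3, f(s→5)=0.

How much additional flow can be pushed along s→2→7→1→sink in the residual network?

Residual capacities along the path: s→2: 7, 2→7: 8, 7→1: 14, 1→sink: 4.
Minimum is 4.

4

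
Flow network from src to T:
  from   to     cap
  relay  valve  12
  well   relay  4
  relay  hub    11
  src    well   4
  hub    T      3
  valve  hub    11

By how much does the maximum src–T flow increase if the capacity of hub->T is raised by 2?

1

Original max flow = 3.
After raising cap(hub->T), augmenting paths through that edge carry 1 more unit.
New max flow = 4. Increase = 1.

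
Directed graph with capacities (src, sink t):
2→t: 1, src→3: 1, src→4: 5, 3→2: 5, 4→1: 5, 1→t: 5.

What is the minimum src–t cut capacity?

Max flow = 6 (via 2 augmenting paths).
In the residual at optimum, the set reachable from src is {src}.
Cut edges: src→3 (cap 1), src→4 (cap 5). Sum = 6.

6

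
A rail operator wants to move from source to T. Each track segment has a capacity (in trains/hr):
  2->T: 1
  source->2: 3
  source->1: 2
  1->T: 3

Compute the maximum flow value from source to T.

Augment source->2->T: bottleneck 1. Total 1.
Augment source->1->T: bottleneck 2. Total 3.
No augmenting path remains in the residual graph.

3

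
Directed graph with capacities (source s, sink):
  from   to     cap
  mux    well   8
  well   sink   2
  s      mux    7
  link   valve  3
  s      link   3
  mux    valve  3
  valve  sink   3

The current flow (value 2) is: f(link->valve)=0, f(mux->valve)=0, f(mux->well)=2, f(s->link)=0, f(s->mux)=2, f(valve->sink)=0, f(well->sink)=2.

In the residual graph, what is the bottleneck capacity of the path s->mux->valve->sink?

3

Residual capacities along the path: s->mux: 5, mux->valve: 3, valve->sink: 3.
Minimum is 3.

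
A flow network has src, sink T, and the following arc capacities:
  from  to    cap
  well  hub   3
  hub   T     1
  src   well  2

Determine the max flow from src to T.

Augment src->well->hub->T: bottleneck 1. Total 1.
No augmenting path remains in the residual graph.

1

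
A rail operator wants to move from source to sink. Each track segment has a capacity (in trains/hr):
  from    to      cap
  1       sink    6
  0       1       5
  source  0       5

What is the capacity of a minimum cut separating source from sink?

Max flow = 5 (via 1 augmenting path).
In the residual at optimum, the set reachable from source is {source}.
Cut edges: source->0 (cap 5). Sum = 5.

5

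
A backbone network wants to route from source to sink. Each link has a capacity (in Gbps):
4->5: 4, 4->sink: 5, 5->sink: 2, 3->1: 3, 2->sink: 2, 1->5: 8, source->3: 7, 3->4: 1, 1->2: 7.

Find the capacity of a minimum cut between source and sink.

Max flow = 4 (via 3 augmenting paths).
In the residual at optimum, the set reachable from source is {3, source}.
Cut edges: 3->1 (cap 3), 3->4 (cap 1). Sum = 4.

4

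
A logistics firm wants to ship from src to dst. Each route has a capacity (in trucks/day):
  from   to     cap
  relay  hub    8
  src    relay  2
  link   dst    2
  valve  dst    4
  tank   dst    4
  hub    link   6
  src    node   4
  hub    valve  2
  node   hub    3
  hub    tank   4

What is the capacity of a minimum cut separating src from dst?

5

Max flow = 5 (via 3 augmenting paths).
In the residual at optimum, the set reachable from src is {node, src}.
Cut edges: src→relay (cap 2), node→hub (cap 3). Sum = 5.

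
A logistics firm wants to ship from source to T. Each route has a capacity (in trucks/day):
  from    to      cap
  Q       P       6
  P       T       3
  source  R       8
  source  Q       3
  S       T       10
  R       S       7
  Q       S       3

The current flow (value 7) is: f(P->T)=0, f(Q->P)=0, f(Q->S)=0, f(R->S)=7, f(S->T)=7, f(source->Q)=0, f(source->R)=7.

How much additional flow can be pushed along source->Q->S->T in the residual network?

3

Residual capacities along the path: source->Q: 3, Q->S: 3, S->T: 3.
Minimum is 3.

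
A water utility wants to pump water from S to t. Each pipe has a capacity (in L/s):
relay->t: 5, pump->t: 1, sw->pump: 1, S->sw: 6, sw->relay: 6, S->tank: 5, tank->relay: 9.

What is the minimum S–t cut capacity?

6

Max flow = 6 (via 2 augmenting paths).
In the residual at optimum, the set reachable from S is {S, relay, sw, tank}.
Cut edges: sw->pump (cap 1), relay->t (cap 5). Sum = 6.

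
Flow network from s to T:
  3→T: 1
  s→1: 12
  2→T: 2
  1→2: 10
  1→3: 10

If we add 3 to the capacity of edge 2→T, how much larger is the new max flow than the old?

3

Original max flow = 3.
After raising cap(2→T), augmenting paths through that edge carry 3 more units.
New max flow = 6. Increase = 3.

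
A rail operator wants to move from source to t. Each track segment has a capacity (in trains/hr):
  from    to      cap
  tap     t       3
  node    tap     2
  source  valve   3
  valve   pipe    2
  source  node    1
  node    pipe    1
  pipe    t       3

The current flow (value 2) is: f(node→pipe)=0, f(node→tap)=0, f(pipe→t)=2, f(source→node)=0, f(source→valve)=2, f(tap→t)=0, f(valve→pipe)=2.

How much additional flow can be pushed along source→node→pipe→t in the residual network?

Residual capacities along the path: source→node: 1, node→pipe: 1, pipe→t: 1.
Minimum is 1.

1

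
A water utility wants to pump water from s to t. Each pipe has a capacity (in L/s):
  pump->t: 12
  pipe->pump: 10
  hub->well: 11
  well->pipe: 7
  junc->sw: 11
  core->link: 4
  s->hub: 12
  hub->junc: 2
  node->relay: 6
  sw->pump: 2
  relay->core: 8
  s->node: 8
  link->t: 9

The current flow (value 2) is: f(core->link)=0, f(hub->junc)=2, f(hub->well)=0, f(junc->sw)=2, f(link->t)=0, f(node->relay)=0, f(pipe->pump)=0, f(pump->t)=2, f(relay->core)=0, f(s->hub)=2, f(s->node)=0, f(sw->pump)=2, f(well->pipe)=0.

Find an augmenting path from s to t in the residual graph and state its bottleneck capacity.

Residual along s->hub->well->pipe->pump->t: s->hub: 10, hub->well: 11, well->pipe: 7, pipe->pump: 10, pump->t: 10.
Bottleneck = min = 7.

s->hub->well->pipe->pump->t, bottleneck 7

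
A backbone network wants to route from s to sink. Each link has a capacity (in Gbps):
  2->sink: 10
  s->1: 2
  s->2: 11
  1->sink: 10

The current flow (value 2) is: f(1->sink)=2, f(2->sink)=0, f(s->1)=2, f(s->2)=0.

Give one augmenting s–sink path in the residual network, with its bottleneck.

Residual along s->2->sink: s->2: 11, 2->sink: 10.
Bottleneck = min = 10.

s->2->sink, bottleneck 10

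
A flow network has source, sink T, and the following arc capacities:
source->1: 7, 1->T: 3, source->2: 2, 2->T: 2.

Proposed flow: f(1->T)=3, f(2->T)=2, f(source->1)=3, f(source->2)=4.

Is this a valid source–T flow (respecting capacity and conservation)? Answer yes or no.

No

Capacity violated on source->2: flow 4 > capacity 2.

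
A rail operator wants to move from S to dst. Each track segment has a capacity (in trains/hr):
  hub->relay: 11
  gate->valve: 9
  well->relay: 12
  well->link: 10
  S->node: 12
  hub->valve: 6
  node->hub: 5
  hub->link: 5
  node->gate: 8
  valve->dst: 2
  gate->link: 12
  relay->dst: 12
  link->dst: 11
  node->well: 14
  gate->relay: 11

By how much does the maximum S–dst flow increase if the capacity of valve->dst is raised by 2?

Original max flow = 12.
Edge valve->dst does not cross the min cut (source side {S}), so extra capacity there cannot help.
New max flow = 12. Increase = 0.

0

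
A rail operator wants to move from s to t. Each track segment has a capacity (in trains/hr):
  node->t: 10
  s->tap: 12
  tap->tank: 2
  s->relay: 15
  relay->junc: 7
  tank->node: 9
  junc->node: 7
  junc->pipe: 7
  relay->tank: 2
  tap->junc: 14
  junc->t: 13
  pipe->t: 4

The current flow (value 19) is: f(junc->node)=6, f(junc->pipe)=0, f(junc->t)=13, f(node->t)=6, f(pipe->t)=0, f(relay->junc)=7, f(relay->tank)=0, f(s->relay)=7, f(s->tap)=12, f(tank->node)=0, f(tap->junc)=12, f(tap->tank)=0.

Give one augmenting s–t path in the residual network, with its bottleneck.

s->relay->tank->node->t, bottleneck 2

Residual along s->relay->tank->node->t: s->relay: 8, relay->tank: 2, tank->node: 9, node->t: 4.
Bottleneck = min = 2.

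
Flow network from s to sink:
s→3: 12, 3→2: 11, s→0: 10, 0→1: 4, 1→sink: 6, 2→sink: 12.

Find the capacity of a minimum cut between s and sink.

15

Max flow = 15 (via 2 augmenting paths).
In the residual at optimum, the set reachable from s is {0, 3, s}.
Cut edges: 0→1 (cap 4), 3→2 (cap 11). Sum = 15.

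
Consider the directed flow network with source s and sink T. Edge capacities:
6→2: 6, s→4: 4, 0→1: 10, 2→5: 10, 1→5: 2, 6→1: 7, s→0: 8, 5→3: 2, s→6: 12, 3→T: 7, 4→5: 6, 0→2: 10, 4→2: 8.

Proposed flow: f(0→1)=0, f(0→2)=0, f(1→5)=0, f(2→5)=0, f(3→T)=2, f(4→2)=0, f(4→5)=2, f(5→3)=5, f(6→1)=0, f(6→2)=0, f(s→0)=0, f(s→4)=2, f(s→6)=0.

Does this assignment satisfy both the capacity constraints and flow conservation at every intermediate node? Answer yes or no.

Capacity violated on 5→3: flow 5 > capacity 2.

No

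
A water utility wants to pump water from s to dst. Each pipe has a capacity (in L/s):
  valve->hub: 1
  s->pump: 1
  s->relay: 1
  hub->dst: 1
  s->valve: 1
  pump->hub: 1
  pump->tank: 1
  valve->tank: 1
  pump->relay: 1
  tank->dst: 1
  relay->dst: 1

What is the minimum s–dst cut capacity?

Max flow = 3 (via 3 augmenting paths).
In the residual at optimum, the set reachable from s is {s}.
Cut edges: s->pump (cap 1), s->valve (cap 1), s->relay (cap 1). Sum = 3.

3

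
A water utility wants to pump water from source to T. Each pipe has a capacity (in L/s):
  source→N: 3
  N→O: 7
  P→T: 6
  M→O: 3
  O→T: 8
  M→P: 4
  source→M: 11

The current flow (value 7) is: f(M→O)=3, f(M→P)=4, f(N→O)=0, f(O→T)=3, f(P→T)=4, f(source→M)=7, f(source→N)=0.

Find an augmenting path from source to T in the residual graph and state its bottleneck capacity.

Residual along source→N→O→T: source→N: 3, N→O: 7, O→T: 5.
Bottleneck = min = 3.

source→N→O→T, bottleneck 3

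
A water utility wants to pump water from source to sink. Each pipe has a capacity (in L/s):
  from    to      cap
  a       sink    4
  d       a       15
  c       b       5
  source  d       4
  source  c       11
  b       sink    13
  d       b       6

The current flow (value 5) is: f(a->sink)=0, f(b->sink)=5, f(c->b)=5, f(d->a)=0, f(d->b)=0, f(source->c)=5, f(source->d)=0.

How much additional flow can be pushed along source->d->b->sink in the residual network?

Residual capacities along the path: source->d: 4, d->b: 6, b->sink: 8.
Minimum is 4.

4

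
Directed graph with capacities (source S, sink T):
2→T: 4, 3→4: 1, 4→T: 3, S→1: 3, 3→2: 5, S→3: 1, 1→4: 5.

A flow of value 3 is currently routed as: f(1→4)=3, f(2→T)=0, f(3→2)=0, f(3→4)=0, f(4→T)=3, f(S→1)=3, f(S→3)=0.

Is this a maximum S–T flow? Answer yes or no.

No

Residual path S→3→2→T has bottleneck 1 > 0.
Pushing 1 along it raises the flow to 4, so the given flow is not maximum.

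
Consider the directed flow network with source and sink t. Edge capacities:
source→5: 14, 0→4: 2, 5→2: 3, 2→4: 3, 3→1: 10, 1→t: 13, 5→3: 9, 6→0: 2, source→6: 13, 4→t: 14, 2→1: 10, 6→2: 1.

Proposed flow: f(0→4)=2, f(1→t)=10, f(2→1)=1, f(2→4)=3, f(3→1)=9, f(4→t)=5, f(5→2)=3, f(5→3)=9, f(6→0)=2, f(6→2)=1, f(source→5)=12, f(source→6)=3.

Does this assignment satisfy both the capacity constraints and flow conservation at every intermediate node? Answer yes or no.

Yes

Every edge has 0 ≤ f(e) ≤ cap(e).
At each intermediate node, inflow equals outflow.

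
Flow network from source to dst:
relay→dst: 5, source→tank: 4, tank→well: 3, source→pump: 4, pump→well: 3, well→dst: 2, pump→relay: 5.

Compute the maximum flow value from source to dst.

6

Augment source→tank→well→dst: bottleneck 2. Total 2.
Augment source→pump→relay→dst: bottleneck 4. Total 6.
No augmenting path remains in the residual graph.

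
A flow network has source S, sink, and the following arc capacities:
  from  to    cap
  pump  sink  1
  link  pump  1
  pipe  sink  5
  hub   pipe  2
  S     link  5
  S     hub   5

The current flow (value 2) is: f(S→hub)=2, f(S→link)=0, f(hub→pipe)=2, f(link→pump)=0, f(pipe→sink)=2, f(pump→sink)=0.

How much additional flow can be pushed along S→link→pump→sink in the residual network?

1

Residual capacities along the path: S→link: 5, link→pump: 1, pump→sink: 1.
Minimum is 1.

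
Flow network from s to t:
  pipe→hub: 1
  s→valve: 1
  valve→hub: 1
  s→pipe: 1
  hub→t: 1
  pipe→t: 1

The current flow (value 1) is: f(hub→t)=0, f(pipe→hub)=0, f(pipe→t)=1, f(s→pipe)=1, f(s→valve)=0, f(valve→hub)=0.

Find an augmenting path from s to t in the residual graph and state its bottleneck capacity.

Residual along s→valve→hub→t: s→valve: 1, valve→hub: 1, hub→t: 1.
Bottleneck = min = 1.

s→valve→hub→t, bottleneck 1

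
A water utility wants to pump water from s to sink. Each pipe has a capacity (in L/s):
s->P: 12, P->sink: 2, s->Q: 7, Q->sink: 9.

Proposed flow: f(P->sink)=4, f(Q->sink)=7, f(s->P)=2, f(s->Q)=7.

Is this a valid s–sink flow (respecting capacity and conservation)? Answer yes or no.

No

Capacity violated on P->sink: flow 4 > capacity 2.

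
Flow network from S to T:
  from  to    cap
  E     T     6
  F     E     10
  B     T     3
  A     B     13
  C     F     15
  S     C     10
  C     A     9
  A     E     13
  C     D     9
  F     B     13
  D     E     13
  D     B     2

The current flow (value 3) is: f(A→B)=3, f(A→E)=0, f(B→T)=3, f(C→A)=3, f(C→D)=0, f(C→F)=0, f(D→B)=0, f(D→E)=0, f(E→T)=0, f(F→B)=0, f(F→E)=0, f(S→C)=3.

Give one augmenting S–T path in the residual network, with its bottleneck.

S→C→A→E→T, bottleneck 6

Residual along S→C→A→E→T: S→C: 7, C→A: 6, A→E: 13, E→T: 6.
Bottleneck = min = 6.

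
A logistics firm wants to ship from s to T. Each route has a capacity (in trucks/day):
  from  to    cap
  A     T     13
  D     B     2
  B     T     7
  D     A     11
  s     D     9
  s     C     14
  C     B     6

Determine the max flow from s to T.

Augment s→D→A→T: bottleneck 9. Total 9.
Augment s→C→B→T: bottleneck 6. Total 15.
No augmenting path remains in the residual graph.

15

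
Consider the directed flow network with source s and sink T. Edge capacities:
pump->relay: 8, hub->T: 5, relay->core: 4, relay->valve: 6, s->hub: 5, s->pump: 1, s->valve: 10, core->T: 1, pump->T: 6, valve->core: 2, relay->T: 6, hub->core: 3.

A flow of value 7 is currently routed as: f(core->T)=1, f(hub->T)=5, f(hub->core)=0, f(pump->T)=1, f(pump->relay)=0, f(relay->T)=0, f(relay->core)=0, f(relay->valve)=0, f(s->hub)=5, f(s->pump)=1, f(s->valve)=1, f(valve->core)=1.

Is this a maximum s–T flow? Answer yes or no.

Residual reachable from s: {core, s, valve}; T is not reachable.
Saturated cut: s->hub, s->pump, core->T with total capacity 7 = current flow value. Flow is maximum.

Yes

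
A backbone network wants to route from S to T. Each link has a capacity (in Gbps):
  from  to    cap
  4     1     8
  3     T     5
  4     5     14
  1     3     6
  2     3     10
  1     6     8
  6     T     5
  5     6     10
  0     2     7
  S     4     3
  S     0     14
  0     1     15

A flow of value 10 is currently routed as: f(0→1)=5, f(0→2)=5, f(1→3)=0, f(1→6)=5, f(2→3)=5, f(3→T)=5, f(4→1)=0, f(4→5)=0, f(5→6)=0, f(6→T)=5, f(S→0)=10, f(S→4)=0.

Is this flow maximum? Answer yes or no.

Residual reachable from S: {0, 1, 2, 3, 4, 5, 6, S}; T is not reachable.
Saturated cut: 3→T, 6→T with total capacity 10 = current flow value. Flow is maximum.

Yes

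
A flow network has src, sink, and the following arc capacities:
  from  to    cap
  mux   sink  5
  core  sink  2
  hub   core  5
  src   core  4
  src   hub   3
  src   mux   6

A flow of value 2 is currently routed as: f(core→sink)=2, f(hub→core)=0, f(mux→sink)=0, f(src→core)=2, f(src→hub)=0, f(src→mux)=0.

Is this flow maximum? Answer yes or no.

No

Residual path src→mux→sink has bottleneck 5 > 0.
Pushing 5 along it raises the flow to 7, so the given flow is not maximum.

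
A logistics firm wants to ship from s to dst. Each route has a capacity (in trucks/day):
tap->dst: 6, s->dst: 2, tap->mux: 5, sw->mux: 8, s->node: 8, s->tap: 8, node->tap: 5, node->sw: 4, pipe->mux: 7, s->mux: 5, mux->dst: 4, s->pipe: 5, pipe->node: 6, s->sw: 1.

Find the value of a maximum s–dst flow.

Augment s->dst: bottleneck 2. Total 2.
Augment s->tap->dst: bottleneck 6. Total 8.
Augment s->mux->dst: bottleneck 4. Total 12.
No augmenting path remains in the residual graph.

12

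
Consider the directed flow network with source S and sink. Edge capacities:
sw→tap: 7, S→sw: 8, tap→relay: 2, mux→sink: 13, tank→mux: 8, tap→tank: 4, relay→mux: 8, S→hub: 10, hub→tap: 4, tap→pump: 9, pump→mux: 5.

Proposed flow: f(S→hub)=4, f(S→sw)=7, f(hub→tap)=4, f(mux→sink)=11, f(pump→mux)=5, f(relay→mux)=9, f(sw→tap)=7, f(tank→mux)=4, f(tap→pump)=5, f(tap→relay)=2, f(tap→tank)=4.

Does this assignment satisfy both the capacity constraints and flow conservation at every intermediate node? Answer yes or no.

Capacity violated on relay→mux: flow 9 > capacity 8.

No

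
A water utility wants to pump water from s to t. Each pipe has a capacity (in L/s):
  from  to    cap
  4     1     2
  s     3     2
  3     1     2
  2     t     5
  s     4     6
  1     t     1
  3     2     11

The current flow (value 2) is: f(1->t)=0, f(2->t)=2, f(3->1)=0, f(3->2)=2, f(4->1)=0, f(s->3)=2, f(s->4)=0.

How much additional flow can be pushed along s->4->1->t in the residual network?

1

Residual capacities along the path: s->4: 6, 4->1: 2, 1->t: 1.
Minimum is 1.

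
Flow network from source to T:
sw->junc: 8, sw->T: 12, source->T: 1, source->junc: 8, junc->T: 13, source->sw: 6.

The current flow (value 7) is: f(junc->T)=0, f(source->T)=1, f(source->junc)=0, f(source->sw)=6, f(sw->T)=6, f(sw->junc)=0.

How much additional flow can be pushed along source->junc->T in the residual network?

8

Residual capacities along the path: source->junc: 8, junc->T: 13.
Minimum is 8.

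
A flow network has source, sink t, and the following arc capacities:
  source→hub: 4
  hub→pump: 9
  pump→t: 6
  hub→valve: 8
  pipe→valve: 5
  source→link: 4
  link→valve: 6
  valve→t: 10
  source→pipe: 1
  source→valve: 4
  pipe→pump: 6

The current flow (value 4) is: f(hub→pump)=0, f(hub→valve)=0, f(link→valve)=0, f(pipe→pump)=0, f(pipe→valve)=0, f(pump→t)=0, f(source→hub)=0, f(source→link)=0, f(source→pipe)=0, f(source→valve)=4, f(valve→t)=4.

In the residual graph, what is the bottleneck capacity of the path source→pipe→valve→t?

Residual capacities along the path: source→pipe: 1, pipe→valve: 5, valve→t: 6.
Minimum is 1.

1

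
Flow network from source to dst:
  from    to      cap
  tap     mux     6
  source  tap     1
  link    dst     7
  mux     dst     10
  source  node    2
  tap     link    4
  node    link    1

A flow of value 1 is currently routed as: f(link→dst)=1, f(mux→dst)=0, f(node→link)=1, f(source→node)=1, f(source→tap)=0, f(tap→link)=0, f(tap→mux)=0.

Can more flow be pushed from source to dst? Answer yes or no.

Yes

Residual path source→tap→link→dst has bottleneck 1 > 0.
Pushing 1 along it raises the flow to 2, so the given flow is not maximum.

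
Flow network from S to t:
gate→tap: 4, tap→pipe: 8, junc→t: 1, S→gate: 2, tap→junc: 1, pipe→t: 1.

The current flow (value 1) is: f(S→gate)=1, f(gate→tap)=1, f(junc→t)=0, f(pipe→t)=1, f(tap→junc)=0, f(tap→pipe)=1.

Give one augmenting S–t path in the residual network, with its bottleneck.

S→gate→tap→junc→t, bottleneck 1

Residual along S→gate→tap→junc→t: S→gate: 1, gate→tap: 3, tap→junc: 1, junc→t: 1.
Bottleneck = min = 1.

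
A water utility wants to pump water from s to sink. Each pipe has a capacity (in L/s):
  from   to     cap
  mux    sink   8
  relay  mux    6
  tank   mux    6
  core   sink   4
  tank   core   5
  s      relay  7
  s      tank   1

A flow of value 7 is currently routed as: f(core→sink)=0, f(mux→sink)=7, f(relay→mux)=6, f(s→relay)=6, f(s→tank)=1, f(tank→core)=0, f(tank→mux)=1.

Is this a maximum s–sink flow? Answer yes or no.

Residual reachable from s: {relay, s}; sink is not reachable.
Saturated cut: s→tank, relay→mux with total capacity 7 = current flow value. Flow is maximum.

Yes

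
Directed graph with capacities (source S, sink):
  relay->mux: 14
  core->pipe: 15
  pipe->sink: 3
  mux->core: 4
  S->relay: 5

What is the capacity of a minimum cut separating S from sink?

Max flow = 3 (via 1 augmenting path).
In the residual at optimum, the set reachable from S is {S, core, mux, pipe, relay}.
Cut edges: pipe->sink (cap 3). Sum = 3.

3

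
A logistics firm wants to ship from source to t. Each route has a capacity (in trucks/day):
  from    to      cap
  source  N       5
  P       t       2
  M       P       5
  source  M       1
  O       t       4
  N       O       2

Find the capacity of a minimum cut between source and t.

Max flow = 3 (via 2 augmenting paths).
In the residual at optimum, the set reachable from source is {N, source}.
Cut edges: N->O (cap 2), source->M (cap 1). Sum = 3.

3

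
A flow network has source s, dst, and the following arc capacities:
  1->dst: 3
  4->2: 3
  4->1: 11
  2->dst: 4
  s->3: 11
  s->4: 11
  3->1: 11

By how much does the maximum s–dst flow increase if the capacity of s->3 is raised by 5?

Original max flow = 6.
Edge s->3 does not cross the min cut (source side {1, 3, 4, s}), so extra capacity there cannot help.
New max flow = 6. Increase = 0.

0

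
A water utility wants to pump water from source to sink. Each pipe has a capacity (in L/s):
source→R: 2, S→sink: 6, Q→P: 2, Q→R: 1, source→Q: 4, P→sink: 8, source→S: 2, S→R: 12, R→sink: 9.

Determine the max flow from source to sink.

Augment source→S→sink: bottleneck 2. Total 2.
Augment source→R→sink: bottleneck 2. Total 4.
Augment source→Q→P→sink: bottleneck 2. Total 6.
Augment source→Q→R→sink: bottleneck 1. Total 7.
No augmenting path remains in the residual graph.

7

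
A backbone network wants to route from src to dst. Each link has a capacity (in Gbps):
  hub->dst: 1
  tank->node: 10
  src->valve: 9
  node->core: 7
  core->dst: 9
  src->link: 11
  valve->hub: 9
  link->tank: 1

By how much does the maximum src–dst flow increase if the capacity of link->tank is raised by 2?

Original max flow = 2.
After raising cap(link->tank), augmenting paths through that edge carry 2 more units.
New max flow = 4. Increase = 2.

2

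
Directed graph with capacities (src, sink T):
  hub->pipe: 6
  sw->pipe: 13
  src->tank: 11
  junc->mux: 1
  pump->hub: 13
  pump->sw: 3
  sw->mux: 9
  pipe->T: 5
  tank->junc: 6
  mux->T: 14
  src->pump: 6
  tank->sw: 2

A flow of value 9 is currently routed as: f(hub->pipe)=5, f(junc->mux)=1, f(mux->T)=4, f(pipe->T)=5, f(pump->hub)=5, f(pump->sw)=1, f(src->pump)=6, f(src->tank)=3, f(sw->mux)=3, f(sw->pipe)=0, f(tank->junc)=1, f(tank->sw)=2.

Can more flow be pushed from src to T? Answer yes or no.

Residual reachable from src: {junc, src, tank}; T is not reachable.
Saturated cut: src->pump, tank->sw, junc->mux with total capacity 9 = current flow value. Flow is maximum.

No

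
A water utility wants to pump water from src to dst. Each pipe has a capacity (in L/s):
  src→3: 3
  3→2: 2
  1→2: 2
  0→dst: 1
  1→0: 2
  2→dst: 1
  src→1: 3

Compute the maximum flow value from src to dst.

Augment src→1→0→dst: bottleneck 1. Total 1.
Augment src→1→2→dst: bottleneck 1. Total 2.
No augmenting path remains in the residual graph.

2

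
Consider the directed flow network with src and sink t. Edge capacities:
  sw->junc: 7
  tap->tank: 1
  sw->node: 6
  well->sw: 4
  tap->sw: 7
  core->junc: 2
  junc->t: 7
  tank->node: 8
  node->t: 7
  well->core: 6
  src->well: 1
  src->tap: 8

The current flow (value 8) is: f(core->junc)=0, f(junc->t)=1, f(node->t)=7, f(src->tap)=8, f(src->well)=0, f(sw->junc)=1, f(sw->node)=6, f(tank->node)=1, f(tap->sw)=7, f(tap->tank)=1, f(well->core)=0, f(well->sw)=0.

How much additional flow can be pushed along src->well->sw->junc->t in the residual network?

1

Residual capacities along the path: src->well: 1, well->sw: 4, sw->junc: 6, junc->t: 6.
Minimum is 1.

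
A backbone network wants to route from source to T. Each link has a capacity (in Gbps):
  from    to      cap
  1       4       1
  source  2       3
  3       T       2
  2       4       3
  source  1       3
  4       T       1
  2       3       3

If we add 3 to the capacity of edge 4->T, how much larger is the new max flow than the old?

Original max flow = 3.
After raising cap(4->T), augmenting paths through that edge carry 1 more unit.
New max flow = 4. Increase = 1.

1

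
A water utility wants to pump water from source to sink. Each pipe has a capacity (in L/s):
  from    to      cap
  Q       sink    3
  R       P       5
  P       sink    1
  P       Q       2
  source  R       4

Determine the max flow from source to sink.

Augment source->R->P->sink: bottleneck 1. Total 1.
Augment source->R->P->Q->sink: bottleneck 2. Total 3.
No augmenting path remains in the residual graph.

3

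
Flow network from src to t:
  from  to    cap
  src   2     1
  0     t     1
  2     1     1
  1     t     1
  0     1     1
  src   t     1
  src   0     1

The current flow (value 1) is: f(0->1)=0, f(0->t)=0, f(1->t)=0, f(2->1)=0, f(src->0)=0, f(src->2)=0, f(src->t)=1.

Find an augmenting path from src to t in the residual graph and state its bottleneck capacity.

Residual along src->0->t: src->0: 1, 0->t: 1.
Bottleneck = min = 1.

src->0->t, bottleneck 1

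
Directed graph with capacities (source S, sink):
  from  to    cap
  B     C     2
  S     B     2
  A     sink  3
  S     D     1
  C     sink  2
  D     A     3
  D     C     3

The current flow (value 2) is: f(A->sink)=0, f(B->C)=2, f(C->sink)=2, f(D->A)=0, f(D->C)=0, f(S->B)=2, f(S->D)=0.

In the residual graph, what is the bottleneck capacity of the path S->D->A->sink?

Residual capacities along the path: S->D: 1, D->A: 3, A->sink: 3.
Minimum is 1.

1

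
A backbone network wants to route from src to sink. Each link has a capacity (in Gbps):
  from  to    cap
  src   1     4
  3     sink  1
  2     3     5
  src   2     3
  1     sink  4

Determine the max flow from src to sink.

5

Augment src->1->sink: bottleneck 4. Total 4.
Augment src->2->3->sink: bottleneck 1. Total 5.
No augmenting path remains in the residual graph.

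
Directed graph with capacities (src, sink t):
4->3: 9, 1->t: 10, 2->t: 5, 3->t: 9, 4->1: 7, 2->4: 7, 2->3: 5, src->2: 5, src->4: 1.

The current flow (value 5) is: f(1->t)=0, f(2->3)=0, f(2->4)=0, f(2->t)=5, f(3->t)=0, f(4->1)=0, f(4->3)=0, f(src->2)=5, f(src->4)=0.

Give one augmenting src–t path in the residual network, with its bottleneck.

src->4->3->t, bottleneck 1

Residual along src->4->3->t: src->4: 1, 4->3: 9, 3->t: 9.
Bottleneck = min = 1.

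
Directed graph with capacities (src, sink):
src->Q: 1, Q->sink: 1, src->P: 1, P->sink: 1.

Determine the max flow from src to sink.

2

Augment src->Q->sink: bottleneck 1. Total 1.
Augment src->P->sink: bottleneck 1. Total 2.
No augmenting path remains in the residual graph.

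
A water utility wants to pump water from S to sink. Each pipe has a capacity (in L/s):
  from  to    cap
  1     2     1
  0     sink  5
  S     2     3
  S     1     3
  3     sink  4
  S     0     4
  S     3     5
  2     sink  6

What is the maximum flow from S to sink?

Augment S→2→sink: bottleneck 3. Total 3.
Augment S→3→sink: bottleneck 4. Total 7.
Augment S→0→sink: bottleneck 4. Total 11.
Augment S→1→2→sink: bottleneck 1. Total 12.
No augmenting path remains in the residual graph.

12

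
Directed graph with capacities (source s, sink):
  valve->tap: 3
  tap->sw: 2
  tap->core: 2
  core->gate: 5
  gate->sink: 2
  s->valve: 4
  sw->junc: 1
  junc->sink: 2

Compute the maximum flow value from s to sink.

Augment s->valve->tap->core->gate->sink: bottleneck 2. Total 2.
Augment s->valve->tap->sw->junc->sink: bottleneck 1. Total 3.
No augmenting path remains in the residual graph.

3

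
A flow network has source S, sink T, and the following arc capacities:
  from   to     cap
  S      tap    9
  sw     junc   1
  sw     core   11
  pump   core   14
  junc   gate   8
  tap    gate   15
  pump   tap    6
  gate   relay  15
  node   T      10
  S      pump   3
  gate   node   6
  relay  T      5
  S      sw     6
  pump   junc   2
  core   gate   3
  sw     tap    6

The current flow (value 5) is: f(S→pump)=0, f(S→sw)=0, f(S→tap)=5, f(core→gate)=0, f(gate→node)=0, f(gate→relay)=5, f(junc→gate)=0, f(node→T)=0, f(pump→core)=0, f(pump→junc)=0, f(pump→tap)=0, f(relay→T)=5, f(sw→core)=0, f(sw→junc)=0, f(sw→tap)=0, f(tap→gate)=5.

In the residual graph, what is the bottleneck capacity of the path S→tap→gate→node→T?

Residual capacities along the path: S→tap: 4, tap→gate: 10, gate→node: 6, node→T: 10.
Minimum is 4.

4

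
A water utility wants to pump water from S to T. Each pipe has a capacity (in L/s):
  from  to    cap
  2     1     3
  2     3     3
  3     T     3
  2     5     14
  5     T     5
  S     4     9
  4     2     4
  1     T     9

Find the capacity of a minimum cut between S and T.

Max flow = 4 (via 2 augmenting paths).
In the residual at optimum, the set reachable from S is {4, S}.
Cut edges: 4→2 (cap 4). Sum = 4.

4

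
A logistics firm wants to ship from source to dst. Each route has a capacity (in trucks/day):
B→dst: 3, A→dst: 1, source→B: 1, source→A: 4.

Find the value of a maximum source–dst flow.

2

Augment source→A→dst: bottleneck 1. Total 1.
Augment source→B→dst: bottleneck 1. Total 2.
No augmenting path remains in the residual graph.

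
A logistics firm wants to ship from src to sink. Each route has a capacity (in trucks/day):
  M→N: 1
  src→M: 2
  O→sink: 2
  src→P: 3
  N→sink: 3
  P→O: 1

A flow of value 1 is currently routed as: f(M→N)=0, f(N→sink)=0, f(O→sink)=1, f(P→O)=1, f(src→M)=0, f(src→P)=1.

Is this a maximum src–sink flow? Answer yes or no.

No

Residual path src→M→N→sink has bottleneck 1 > 0.
Pushing 1 along it raises the flow to 2, so the given flow is not maximum.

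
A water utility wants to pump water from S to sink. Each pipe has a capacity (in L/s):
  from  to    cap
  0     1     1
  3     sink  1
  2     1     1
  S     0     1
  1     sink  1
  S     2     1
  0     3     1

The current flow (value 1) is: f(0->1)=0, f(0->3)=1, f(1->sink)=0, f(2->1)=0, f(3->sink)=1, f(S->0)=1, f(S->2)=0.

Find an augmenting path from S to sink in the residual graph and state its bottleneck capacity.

Residual along S->2->1->sink: S->2: 1, 2->1: 1, 1->sink: 1.
Bottleneck = min = 1.

S->2->1->sink, bottleneck 1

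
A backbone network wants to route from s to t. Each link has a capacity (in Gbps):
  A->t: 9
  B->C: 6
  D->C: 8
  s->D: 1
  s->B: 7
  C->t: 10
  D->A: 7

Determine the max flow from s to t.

Augment s->D->A->t: bottleneck 1. Total 1.
Augment s->B->C->t: bottleneck 6. Total 7.
No augmenting path remains in the residual graph.

7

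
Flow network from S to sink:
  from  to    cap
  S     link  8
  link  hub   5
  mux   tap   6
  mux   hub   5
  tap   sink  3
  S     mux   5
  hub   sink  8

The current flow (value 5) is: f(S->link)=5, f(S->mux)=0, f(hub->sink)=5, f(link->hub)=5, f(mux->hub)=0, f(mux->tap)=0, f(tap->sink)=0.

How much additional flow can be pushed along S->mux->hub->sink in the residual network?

Residual capacities along the path: S->mux: 5, mux->hub: 5, hub->sink: 3.
Minimum is 3.

3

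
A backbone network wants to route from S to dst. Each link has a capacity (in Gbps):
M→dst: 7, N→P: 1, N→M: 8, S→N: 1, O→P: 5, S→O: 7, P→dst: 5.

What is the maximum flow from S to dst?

6

Augment S→O→P→dst: bottleneck 5. Total 5.
Augment S→N→M→dst: bottleneck 1. Total 6.
No augmenting path remains in the residual graph.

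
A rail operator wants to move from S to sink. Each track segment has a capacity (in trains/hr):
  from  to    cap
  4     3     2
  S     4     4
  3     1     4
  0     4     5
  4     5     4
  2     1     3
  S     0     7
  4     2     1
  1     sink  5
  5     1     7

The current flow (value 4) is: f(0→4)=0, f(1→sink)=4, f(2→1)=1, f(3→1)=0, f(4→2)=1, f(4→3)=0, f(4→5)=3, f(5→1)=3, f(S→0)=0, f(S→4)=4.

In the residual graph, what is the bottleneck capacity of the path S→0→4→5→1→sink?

Residual capacities along the path: S→0: 7, 0→4: 5, 4→5: 1, 5→1: 4, 1→sink: 1.
Minimum is 1.

1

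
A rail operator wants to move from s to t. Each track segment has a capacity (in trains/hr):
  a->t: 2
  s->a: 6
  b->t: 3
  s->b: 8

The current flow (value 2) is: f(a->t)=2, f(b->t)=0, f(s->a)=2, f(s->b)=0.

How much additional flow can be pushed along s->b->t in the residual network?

Residual capacities along the path: s->b: 8, b->t: 3.
Minimum is 3.

3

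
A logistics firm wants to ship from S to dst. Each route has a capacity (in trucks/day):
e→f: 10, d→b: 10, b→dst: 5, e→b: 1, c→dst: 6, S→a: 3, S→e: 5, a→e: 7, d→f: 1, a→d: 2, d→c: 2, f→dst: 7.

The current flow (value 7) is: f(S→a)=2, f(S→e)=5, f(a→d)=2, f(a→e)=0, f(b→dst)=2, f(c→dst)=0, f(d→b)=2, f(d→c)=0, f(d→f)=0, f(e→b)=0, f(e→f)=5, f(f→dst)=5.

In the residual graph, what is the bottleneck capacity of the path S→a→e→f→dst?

Residual capacities along the path: S→a: 1, a→e: 7, e→f: 5, f→dst: 2.
Minimum is 1.

1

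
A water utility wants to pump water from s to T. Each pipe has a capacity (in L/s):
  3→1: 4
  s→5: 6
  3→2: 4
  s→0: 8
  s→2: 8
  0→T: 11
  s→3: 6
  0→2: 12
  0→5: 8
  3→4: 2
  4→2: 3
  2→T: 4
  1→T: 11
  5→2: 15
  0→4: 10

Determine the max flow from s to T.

16

Augment s→0→T: bottleneck 8. Total 8.
Augment s→2→T: bottleneck 4. Total 12.
Augment s→3→1→T: bottleneck 4. Total 16.
No augmenting path remains in the residual graph.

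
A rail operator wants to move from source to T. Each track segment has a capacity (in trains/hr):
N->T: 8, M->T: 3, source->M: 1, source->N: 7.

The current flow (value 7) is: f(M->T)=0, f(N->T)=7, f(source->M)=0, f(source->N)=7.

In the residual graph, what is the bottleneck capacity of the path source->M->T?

1

Residual capacities along the path: source->M: 1, M->T: 3.
Minimum is 1.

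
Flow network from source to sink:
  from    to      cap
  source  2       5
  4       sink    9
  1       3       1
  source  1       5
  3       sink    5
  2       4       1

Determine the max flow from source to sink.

2

Augment source→1→3→sink: bottleneck 1. Total 1.
Augment source→2→4→sink: bottleneck 1. Total 2.
No augmenting path remains in the residual graph.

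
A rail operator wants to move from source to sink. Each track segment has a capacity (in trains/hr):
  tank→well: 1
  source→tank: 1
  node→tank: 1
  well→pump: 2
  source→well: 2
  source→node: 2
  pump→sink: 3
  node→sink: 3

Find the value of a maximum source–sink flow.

Augment source→node→sink: bottleneck 2. Total 2.
Augment source→well→pump→sink: bottleneck 2. Total 4.
No augmenting path remains in the residual graph.

4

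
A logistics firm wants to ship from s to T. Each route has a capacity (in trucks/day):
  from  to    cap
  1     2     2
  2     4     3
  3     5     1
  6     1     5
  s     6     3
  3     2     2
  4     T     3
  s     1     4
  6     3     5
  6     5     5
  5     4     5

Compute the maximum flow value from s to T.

3

Augment s->6->5->4->T: bottleneck 3. Total 3.
No augmenting path remains in the residual graph.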